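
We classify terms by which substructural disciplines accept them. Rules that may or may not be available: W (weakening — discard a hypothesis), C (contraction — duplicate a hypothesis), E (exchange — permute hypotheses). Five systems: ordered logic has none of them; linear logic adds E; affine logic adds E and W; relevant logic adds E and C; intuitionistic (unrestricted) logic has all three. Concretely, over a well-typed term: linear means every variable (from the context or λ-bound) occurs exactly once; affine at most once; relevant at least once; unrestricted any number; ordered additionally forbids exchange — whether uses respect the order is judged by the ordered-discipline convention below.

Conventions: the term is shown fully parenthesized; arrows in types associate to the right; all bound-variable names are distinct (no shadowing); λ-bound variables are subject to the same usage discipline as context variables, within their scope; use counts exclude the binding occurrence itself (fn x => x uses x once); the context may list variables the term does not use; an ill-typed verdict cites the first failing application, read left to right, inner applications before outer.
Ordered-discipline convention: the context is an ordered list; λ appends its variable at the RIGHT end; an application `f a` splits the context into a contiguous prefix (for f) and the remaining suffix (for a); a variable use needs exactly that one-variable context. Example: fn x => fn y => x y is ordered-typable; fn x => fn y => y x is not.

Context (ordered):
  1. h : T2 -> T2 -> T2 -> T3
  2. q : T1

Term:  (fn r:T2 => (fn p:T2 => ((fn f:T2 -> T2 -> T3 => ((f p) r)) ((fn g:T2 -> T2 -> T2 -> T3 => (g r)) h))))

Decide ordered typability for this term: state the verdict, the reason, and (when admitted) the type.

no — r ×2 used more than once (contraction); needs weakening: q unused
counts: h: 1×; q: 0×; r (bound): 2×; p (bound): 1×; f (bound): 1×; g (bound): 1×
use order (left to right): f, p, r, g, r, h
typing: ✓ — T2 -> T2 -> T3
all disciplines: ordered ✗ · linear ✗ · affine ✗ · relevant ✗ · unrestricted ✓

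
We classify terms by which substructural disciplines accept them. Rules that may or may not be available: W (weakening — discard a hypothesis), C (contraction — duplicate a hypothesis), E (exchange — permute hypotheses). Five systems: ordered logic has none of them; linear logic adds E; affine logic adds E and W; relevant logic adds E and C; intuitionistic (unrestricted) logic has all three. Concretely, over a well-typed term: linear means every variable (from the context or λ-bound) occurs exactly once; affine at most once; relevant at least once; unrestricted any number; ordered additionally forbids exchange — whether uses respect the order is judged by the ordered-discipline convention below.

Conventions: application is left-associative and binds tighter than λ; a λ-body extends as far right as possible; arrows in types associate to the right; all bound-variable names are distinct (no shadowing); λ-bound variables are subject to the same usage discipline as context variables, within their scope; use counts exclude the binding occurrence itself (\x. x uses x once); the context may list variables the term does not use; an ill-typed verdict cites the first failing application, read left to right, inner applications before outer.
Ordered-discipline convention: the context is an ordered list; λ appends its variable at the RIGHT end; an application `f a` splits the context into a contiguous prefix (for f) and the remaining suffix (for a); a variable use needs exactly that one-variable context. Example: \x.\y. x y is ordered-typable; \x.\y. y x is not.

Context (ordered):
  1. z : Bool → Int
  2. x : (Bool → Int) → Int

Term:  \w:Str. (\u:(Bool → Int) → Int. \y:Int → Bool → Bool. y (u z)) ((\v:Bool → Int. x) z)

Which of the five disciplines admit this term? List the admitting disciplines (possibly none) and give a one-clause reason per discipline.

admitted by: unrestricted
variable uses: z=2; x=1; w (λ-bound)=0; u (λ-bound)=1; y (λ-bound)=1; v (λ-bound)=0
uses in reading order: y, u, z, x, z
typing: ✓ — Str → (Int → Bool → Bool) → Bool → Bool
ordered ✗ (needs contraction — z ×2; w, v never used (weakening))
linear ✗ (needs contraction — z ×2; w, v never used (weakening))
affine ✗ (needs contraction — z ×2)
relevant ✗ (w, v never used (weakening))
unrestricted ✓ (simply typable at Str → (Int → Bool → Bool) → Bool → Bool; W, C, E all held)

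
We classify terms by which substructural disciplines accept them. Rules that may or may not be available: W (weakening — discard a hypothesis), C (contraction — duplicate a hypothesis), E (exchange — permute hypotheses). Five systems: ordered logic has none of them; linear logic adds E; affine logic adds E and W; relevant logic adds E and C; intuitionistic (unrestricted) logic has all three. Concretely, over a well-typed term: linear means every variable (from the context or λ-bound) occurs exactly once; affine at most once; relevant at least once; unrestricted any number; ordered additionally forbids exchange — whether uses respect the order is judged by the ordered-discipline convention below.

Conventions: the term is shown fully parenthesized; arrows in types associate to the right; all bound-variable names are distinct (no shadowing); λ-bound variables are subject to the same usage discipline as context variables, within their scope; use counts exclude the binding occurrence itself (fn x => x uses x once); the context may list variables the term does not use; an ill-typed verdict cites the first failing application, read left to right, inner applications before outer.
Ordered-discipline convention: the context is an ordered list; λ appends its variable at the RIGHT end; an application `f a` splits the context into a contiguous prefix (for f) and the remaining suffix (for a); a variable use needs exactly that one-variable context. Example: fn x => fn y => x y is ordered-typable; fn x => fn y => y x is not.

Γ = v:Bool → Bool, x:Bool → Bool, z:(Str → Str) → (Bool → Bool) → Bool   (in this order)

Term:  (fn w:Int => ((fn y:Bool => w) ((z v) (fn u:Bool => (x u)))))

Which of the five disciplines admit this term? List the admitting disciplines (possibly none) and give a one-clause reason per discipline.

accepted by: none
use counts: v: 1×, x: 1×, z: 1×, w (λ-bound): 1×, y (λ-bound): 0×, u (λ-bound): 1×
order of uses: w, z, v, x, u
typing: ill-typed: an application expects Str → Str but receives Bool → Bool
ordered ✗ (not simply typable)
linear ✗ (fails simple typing)
affine ✗ (a type mismatch blocks all five)
relevant ✗ (the type mismatch rejects it)
unrestricted ✗ (not simply typable)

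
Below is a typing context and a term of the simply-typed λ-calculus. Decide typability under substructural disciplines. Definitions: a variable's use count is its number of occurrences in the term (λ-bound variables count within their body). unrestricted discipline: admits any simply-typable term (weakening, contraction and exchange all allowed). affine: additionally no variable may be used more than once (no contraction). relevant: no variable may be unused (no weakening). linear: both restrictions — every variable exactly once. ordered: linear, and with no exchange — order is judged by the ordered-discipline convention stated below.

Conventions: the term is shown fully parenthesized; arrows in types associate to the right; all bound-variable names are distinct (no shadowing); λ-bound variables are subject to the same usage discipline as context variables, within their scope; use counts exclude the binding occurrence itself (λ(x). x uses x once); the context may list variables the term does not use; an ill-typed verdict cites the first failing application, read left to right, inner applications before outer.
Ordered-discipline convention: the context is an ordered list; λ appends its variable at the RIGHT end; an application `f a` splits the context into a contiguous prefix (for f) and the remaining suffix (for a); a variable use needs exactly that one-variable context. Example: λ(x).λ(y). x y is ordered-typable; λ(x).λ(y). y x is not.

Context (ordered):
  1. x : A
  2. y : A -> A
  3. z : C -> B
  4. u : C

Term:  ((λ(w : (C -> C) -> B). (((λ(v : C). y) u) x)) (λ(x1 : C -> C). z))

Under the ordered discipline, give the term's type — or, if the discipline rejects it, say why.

not well-typed under ordered — a type mismatch blocks all five
use counts: x ×1, y ×1, z ×1, u ×1, w (bound) ×0, v (bound) ×0, x1 (bound) ×0
uses in reading order: y, u, x, z
typing: ill-typed: a function awaiting (C -> C) -> B gets (C -> C) -> C -> B
per-discipline verdicts: ordered ✗, linear ✗, affine ✗, relevant ✗, unrestricted ✗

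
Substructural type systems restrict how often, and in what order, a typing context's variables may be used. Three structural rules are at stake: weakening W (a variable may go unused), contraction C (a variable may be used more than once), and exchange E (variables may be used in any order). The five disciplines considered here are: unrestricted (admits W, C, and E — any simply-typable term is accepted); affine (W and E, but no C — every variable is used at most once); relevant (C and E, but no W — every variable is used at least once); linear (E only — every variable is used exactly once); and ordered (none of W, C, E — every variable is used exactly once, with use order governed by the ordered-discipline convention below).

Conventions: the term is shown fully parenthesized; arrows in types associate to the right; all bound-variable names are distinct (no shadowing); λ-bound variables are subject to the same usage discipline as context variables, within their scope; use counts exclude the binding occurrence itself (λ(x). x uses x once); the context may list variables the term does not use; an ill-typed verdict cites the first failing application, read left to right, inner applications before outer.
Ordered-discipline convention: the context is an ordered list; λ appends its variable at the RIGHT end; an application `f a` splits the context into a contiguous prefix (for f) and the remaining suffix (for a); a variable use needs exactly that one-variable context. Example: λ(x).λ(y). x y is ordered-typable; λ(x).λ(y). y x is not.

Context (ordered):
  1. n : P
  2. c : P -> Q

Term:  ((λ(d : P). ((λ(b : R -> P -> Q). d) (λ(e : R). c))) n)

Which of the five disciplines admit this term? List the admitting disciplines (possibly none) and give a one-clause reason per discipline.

accepted by: affine, unrestricted
use counts: n ×1; c ×1; d (λ-bound) ×1; b (λ-bound) ×0; e (λ-bound) ×0
order of uses: d, c, n
typing: well-typed at P
ordered: ✗ — needs weakening: b, e unused
linear: ✗ — needs weakening: b, e unused
affine: ✓ — at most one use each (n, c, d, b, e)
relevant: ✗ — needs weakening: b, e unused
unrestricted: ✓ — typability at P is all that's needed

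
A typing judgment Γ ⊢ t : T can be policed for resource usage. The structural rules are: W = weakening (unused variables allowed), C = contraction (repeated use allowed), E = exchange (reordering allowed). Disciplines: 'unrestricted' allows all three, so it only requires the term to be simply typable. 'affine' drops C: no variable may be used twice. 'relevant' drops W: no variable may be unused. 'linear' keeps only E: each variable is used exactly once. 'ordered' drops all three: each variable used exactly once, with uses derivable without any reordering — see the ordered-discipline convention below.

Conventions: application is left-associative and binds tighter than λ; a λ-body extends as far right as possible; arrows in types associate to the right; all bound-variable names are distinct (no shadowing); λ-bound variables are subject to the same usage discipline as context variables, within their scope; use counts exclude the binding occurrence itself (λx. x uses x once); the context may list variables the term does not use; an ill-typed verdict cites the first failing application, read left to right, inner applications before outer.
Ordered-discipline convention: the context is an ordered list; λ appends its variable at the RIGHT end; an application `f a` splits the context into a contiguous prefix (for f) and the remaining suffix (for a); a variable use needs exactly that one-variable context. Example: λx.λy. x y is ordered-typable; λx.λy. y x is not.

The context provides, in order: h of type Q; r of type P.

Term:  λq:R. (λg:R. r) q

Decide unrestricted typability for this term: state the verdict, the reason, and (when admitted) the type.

yes — well-typed at R -> P; no restrictions here; term : R -> P
use counts: h ×0, r ×1, q (bound) ×1, g (bound) ×0
use order (left to right): r, q
typing: well-typed — term : R -> P
per-discipline verdicts: ordered ✗, linear ✗, affine ✓, relevant ✗, unrestricted ✓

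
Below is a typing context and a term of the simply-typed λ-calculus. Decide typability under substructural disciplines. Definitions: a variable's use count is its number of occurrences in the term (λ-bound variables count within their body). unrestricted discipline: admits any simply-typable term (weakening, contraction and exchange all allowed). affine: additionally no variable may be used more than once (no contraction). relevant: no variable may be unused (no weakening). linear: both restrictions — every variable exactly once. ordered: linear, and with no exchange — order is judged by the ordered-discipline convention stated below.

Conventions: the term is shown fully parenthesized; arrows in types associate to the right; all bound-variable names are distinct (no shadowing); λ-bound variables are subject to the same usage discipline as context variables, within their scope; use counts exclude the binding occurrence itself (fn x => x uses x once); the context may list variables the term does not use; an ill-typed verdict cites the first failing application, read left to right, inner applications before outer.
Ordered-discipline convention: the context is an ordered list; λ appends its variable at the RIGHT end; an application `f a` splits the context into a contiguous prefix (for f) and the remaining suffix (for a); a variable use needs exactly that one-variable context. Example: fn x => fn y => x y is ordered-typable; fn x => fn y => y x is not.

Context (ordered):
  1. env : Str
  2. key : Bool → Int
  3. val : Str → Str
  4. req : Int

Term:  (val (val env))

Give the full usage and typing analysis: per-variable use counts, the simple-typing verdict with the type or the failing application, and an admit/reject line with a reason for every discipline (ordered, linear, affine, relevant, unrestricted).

usage: env=1, key=0, val=2, req=0
order of uses: val, val, env
typing: ✓ — Str
ordered: ✗ — repeated use of val ×2; key, req left unused
linear: ✗ — repeated use of val ×2; key, req left unused
affine: ✗ — repeated use of val ×2
relevant: ✗ — key, req left unused
unrestricted: ✓ — well-typed at Str; no restrictions here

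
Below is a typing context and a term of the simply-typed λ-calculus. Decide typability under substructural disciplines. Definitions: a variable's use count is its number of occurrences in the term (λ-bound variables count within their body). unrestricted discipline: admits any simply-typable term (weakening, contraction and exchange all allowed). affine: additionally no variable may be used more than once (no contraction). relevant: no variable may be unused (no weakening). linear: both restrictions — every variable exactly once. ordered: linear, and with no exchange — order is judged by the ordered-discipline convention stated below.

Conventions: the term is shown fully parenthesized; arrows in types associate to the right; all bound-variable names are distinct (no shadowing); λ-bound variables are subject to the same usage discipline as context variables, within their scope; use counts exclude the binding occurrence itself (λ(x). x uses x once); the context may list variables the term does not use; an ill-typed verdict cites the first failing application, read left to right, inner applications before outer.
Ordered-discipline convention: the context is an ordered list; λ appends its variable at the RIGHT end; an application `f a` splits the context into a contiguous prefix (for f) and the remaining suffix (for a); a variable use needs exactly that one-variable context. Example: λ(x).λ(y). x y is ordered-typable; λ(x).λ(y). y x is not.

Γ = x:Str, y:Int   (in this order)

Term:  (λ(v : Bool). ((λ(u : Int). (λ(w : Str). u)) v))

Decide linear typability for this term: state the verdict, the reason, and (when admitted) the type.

no — a type mismatch blocks all five
counts: x: 0, y: 0, v (λ-bound): 1, u (λ-bound): 1, w (λ-bound): 0
order of uses: u, v
typing: ill-typed: argument of type Bool where Int is required
all disciplines: ordered ✗; linear ✗; affine ✗; relevant ✗; unrestricted ✗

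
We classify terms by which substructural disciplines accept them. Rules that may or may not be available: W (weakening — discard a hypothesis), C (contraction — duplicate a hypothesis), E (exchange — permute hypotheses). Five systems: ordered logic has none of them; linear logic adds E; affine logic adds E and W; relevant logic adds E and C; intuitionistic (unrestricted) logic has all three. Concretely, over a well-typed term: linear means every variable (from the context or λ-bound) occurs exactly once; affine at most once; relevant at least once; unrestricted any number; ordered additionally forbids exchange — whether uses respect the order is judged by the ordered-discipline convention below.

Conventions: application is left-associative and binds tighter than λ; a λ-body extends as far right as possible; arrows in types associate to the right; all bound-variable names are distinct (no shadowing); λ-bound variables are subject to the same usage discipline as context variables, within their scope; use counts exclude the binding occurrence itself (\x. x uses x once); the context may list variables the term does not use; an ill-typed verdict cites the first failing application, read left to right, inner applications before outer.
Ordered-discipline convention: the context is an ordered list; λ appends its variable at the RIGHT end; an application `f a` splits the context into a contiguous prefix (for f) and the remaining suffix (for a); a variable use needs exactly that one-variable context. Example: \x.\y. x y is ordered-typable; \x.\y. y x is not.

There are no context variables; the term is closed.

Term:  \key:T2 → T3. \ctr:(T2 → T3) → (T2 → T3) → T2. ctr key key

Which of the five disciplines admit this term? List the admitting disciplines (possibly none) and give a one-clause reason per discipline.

admitting disciplines: relevant, unrestricted
variable uses: key (λ-bound)=2, ctr (λ-bound)=1
use order (left to right): ctr, key, key
typing: the term checks, with type (T2 → T3) → ((T2 → T3) → (T2 → T3) → T2) → T2
ordered: ✗, repeated use of key ×2
linear: ✗, repeated use of key ×2
affine: ✗, repeated use of key ×2
relevant: ✓, every one of key, ctr appears
unrestricted: ✓, typability at (T2 → T3) → ((T2 → T3) → (T2 → T3) → T2) → T2 is all that's needed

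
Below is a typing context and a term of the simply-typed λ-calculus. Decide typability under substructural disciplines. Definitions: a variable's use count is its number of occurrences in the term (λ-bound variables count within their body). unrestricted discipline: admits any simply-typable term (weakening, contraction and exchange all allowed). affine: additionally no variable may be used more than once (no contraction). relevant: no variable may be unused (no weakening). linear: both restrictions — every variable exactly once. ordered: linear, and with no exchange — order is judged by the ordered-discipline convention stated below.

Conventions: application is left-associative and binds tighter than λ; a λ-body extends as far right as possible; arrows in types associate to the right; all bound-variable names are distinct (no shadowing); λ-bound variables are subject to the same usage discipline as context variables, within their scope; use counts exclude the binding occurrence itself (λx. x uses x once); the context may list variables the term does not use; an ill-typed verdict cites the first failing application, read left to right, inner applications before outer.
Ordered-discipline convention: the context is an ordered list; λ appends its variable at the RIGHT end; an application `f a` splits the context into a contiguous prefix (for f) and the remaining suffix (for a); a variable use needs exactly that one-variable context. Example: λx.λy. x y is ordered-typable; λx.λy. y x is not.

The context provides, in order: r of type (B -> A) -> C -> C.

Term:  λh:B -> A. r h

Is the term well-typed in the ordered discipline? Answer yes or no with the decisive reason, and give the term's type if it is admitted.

yes — one use each (r, h); ordered split holds; term : (B -> A) -> C -> C
counts: r ×1; h (bound) ×1
left-to-right use order: r, h
typing: ✓ — (B -> A) -> C -> C
across the five disciplines: ordered ✓ · linear ✓ · affine ✓ · relevant ✓ · unrestricted ✓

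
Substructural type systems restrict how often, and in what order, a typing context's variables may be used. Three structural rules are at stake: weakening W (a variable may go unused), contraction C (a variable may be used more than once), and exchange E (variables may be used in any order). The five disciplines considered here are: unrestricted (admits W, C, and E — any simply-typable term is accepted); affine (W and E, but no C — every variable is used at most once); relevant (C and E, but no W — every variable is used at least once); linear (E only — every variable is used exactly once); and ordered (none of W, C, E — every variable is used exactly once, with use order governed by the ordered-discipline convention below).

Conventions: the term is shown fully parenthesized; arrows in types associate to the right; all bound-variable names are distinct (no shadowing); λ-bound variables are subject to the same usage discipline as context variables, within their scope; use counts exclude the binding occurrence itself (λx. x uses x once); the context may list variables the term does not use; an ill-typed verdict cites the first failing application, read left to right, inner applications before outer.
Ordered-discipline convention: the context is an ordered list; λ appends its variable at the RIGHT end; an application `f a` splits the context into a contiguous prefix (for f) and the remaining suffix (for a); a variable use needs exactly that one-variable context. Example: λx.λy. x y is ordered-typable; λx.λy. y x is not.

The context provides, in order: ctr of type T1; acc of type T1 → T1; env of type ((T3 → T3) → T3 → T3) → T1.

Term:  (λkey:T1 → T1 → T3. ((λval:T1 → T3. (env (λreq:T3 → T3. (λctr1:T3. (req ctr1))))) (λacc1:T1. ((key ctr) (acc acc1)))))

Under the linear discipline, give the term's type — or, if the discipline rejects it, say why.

not well-typed under linear — unused: val — weakening required
variable uses: ctr: 1×, acc: 1×, env: 1×, key (bound): 1×, val (bound): 0×, req (bound): 1×, ctr1 (bound): 1×, acc1 (bound): 1×
uses in reading order: env, req, ctr1, key, ctr, acc, acc1
typing: well-typed at (T1 → T1 → T3) → T1
across the five disciplines: ordered ✗, linear ✗, affine ✓, relevant ✗, unrestricted ✓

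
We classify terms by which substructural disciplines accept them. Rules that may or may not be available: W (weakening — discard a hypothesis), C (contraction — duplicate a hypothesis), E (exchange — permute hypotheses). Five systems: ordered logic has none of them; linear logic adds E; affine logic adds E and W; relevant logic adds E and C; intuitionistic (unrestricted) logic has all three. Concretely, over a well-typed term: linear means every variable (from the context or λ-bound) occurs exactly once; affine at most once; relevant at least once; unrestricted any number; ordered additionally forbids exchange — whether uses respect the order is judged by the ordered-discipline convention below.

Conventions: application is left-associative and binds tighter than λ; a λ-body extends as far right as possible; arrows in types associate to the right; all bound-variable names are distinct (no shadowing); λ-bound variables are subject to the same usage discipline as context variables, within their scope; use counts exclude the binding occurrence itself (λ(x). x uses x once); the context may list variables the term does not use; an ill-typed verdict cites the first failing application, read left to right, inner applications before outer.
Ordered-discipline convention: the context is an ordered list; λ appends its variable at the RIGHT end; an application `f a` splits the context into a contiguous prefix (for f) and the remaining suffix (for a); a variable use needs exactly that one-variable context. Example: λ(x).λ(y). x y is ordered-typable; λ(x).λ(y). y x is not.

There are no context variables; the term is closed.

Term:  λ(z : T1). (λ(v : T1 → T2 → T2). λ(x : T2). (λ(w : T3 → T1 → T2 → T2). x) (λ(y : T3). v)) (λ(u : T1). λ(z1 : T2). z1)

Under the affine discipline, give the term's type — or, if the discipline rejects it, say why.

term : T1 → T2 → T2
counts: z (λ-bound): 0×; v (λ-bound): 1×; x (λ-bound): 1×; w (λ-bound): 0×; y (λ-bound): 0×; u (λ-bound): 0×; z1 (λ-bound): 1×
order of uses: x, v, z1
typing: well-typed — term : T1 → T2 → T2
per-discipline verdicts: ordered ✗ · linear ✗ · affine ✓ · relevant ✗ · unrestricted ✓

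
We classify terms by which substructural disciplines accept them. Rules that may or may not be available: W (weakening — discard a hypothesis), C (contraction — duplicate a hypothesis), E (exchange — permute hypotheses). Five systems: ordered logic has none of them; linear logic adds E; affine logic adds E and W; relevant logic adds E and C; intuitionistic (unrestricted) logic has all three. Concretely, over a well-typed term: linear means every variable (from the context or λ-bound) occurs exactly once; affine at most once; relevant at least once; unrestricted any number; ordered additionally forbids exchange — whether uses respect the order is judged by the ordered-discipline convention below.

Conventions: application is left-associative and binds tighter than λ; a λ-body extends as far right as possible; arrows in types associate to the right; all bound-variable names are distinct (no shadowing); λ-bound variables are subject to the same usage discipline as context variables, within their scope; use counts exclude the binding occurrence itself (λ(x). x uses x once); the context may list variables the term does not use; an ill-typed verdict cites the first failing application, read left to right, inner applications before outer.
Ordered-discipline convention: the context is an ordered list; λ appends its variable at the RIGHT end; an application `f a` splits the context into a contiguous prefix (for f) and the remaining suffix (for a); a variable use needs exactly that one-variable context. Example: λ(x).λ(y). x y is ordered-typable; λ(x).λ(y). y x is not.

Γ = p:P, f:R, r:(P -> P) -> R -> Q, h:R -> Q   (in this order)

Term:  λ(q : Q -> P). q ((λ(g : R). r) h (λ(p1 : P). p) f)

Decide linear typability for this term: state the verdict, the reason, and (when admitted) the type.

no — the type mismatch rejects it
variable uses: p ×1, f ×1, r ×1, h ×1, q (bound) ×1, g (bound) ×0, p1 (bound) ×0
order of uses: q, r, h, p, f
typing: ill-typed: argument of type R -> Q where R is required
summary: ordered ✗ | linear ✗ | affine ✗ | relevant ✗ | unrestricted ✗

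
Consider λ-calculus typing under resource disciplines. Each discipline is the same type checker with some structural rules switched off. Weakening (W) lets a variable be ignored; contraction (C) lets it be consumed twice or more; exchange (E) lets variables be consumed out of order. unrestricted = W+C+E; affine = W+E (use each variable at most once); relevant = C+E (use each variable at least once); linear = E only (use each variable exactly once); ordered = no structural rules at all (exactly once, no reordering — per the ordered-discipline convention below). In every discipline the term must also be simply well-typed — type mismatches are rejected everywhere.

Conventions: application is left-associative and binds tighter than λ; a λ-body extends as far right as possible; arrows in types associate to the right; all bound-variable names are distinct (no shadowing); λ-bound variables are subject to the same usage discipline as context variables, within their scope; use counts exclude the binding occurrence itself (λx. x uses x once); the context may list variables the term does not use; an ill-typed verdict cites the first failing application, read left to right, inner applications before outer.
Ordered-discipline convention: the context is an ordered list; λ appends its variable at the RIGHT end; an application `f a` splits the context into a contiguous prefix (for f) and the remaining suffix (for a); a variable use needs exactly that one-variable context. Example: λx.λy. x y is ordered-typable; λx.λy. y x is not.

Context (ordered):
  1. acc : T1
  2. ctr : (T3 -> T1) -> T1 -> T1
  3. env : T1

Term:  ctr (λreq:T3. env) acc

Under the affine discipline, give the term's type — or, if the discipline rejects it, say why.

term : T1
counts: acc: 1, ctr: 1, env: 1, req (λ-bound): 0
use order (left to right): ctr, env, acc
typing: the term checks, with type T1
summary: ordered ✗, linear ✗, affine ✓, relevant ✗, unrestricted ✓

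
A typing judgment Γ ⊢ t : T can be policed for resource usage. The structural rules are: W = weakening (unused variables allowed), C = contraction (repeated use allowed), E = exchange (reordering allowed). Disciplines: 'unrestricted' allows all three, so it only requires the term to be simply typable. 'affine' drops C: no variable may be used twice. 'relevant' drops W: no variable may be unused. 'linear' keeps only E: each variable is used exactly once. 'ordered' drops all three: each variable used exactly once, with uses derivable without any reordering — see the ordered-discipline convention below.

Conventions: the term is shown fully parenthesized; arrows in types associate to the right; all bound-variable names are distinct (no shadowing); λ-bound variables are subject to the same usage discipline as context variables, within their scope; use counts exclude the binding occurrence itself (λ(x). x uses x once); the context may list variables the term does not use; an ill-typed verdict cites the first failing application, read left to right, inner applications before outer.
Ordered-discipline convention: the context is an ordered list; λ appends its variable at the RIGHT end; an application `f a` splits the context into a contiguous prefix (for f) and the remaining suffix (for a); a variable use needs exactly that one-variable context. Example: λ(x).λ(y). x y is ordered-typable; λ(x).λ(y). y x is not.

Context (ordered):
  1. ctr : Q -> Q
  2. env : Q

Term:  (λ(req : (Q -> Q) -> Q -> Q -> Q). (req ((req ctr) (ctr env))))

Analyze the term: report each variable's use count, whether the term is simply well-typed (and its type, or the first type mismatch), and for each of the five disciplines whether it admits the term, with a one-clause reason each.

variable uses: ctr=2, env=1, req [bound]=2
use order (left to right): req, req, ctr, ctr, env
typing: the term checks, with type ((Q -> Q) -> Q -> Q -> Q) -> Q -> Q -> Q
ordered: ✗, uses contraction: ctr ×2, req ×2
linear: ✗, uses contraction: ctr ×2, req ×2
affine: ✗, uses contraction: ctr ×2, req ×2
relevant: ✓, every one of ctr, env, req appears
unrestricted: ✓, type-checks (((Q -> Q) -> Q -> Q -> Q) -> Q -> Q -> Q) and nothing is barred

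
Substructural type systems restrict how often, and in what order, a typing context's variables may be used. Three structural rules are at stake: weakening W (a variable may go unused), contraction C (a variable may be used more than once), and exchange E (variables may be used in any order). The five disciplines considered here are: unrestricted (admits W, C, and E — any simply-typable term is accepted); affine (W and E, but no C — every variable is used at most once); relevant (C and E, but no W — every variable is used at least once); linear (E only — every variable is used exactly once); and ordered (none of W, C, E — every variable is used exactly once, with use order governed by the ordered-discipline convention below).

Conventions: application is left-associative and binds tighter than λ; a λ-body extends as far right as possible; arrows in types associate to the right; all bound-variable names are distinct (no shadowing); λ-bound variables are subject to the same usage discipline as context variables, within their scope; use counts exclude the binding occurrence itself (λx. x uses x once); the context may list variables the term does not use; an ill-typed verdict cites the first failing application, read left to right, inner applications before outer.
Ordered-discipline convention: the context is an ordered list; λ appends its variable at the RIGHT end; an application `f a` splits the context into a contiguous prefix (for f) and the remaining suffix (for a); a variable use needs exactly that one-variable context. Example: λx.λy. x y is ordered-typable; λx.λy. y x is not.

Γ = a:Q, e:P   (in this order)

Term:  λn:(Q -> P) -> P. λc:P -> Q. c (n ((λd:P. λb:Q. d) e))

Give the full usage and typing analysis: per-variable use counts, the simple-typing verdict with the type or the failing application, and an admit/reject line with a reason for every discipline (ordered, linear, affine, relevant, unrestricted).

variable uses: a ×0; e ×1; n [bound] ×1; c [bound] ×1; d [bound] ×1; b [bound] ×0
left-to-right use order: c, n, d, e
typing: well-typed at ((Q -> P) -> P) -> (P -> Q) -> Q
ordered: ✗, unused: a, b — weakening required
linear: ✗, unused: a, b — weakening required
affine: ✓, at most one use each (a, e, n, c, d, b)
relevant: ✗, unused: a, b — weakening required
unrestricted: ✓, typability at ((Q -> P) -> P) -> (P -> Q) -> Q is all that's needed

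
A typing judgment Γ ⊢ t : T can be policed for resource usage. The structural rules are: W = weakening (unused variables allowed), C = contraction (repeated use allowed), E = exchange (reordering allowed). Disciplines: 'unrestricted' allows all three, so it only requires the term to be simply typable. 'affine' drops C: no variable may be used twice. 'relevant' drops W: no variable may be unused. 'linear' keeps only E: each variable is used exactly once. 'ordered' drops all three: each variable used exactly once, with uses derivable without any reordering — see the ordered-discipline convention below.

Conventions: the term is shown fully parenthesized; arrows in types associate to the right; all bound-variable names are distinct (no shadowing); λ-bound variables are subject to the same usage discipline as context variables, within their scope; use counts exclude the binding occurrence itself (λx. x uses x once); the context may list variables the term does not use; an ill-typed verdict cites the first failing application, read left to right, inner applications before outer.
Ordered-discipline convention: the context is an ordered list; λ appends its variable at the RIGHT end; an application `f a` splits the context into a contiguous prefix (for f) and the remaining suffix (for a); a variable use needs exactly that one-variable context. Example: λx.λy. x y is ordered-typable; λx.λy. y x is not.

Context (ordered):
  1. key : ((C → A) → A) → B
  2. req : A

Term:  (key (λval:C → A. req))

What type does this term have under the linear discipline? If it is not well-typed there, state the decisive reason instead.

not well-typed under linear — val never used (weakening)
variable uses: key: 1×; req: 1×; val [bound]: 0×
uses in reading order: key, req
typing: well-typed at B
summary: ordered ✗ | linear ✗ | affine ✓ | relevant ✗ | unrestricted ✓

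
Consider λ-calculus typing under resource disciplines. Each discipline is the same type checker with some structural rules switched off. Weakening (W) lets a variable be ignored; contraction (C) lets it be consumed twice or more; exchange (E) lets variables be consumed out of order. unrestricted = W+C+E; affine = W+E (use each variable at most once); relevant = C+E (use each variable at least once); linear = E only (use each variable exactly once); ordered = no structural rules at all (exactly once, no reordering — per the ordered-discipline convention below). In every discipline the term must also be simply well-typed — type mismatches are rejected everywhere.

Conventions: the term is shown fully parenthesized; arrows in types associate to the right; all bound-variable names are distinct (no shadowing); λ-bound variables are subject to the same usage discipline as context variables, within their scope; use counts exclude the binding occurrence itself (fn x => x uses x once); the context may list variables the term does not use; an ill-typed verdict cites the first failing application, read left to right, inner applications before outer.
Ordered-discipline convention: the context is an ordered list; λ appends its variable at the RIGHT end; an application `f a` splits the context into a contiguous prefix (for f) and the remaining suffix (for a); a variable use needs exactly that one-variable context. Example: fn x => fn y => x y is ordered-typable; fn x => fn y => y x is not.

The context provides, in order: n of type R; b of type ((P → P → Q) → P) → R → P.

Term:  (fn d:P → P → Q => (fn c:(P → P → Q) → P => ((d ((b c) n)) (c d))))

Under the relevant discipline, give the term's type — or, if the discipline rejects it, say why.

term : (P → P → Q) → ((P → P → Q) → P) → Q
counts: n: 1×, b: 1×, d (bound): 2×, c (bound): 2×
order of uses: d, b, c, n, c, d
typing: ✓ — (P → P → Q) → ((P → P → Q) → P) → Q
all disciplines: ordered ✗ | linear ✗ | affine ✗ | relevant ✓ | unrestricted ✓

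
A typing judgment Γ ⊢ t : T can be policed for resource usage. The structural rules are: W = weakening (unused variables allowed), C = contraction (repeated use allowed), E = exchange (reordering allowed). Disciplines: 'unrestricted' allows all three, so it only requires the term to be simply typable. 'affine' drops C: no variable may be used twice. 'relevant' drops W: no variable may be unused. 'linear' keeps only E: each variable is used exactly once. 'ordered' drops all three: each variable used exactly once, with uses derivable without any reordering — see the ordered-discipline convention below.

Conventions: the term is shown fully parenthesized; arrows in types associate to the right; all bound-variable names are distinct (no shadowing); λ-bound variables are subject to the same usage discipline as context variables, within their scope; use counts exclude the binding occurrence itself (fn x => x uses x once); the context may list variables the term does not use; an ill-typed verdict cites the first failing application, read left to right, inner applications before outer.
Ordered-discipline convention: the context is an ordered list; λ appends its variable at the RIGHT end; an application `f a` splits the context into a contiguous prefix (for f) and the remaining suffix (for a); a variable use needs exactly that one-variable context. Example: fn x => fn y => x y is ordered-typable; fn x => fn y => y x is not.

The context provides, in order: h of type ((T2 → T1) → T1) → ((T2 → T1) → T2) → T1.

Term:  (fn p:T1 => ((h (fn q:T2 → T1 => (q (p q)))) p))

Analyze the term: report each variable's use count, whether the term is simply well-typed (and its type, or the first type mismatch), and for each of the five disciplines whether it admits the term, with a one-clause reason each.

usage: h=1; p (bound)=2; q (bound)=2
order of uses: h, q, p, q, p
typing: ill-typed: non-arrow in function slot: T1
ordered ✗ (the type mismatch rejects it)
linear ✗ (not simply typable)
affine ✗ (fails simple typing)
relevant ✗ (a type mismatch blocks all five)
unrestricted ✗ (the type mismatch rejects it)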